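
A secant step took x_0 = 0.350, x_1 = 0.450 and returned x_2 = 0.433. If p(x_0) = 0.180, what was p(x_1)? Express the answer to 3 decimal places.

-0.037

The secant line through (0.350, 0.180) and (0.450, p(x_1)) crosses zero at x_2 = 0.433.
So (0.350, 0.180), (0.450, p(x_1)), (0.433, 0) are collinear:
p(x_1) = 0.180 · (0.450 − 0.433) / (0.350 − 0.433) = 0.180 · (0.01700)/(-0.08300) = -0.03687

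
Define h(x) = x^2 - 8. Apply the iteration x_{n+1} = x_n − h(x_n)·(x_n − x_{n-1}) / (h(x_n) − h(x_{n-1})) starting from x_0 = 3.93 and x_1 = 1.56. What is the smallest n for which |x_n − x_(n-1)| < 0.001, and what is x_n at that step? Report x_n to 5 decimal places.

h(3.93) = 7.4449000, h(1.56) = -5.5664000
x_2 = 1.5600000 − (-5.5664000)·(-2.3700000)/(-13.0113000) = 2.5739162;  |Δ| = 1.0139162
h(2.5739162) = -1.3749553
x_3 = 2.5739162 − (-1.3749553)·(1.0139162)/(4.1914447) = 2.9065198;  |Δ| = 0.3326036
h(2.9065198) = 0.4478573
x_4 = 2.9065198 − 0.4478573·(0.3326036)/(1.8228126) = 2.8248005;  |Δ| = 0.0817193
h(2.8248005) = -0.0205021
x_5 = 2.8248005 − (-0.0205021)·(-0.0817193)/(-0.4683594) = 2.8283777;  |Δ| = 0.0035772
h(2.8283777) = -0.0002795
x_6 = 2.8283777 − (-0.0002795)·(0.0035772)/(0.0202226) = 2.8284272;  |Δ| = 0.0000494
|x_6 − x_5| = 0.0000494 < 0.001

n = 6, x_n = 2.82843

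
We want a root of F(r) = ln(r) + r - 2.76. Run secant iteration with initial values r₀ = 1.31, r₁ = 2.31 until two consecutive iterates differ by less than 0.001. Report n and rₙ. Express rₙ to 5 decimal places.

F(1.31) = -1.1799729, F(2.31) = 0.3872475
r₂ = 2.3100000 − 0.3872475·(1.0000000)/(1.5672204) = 2.0629081;  |Δ| = 0.2470919
F(2.0629081) = 0.0270247
r₃ = 2.0629081 − 0.0270247·(-0.2470919)/(-0.3602228) = 2.0443707;  |Δ| = 0.0185374
F(2.0443707) = -0.0005393
r₄ = 2.0443707 − (-0.0005393)·(-0.0185374)/(-0.0275641) = 2.0447334;  |Δ| = 0.0003627
|r₄ − r₃| = 0.0003627 < 0.001

n = 4, rₙ = 2.04473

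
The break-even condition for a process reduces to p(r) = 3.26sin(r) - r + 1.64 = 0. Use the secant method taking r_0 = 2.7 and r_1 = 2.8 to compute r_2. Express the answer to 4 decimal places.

p(2.7) = 0.333258, p(2.8) = -0.067939
r_2 = 2.800000 − (-0.067939)·(2.800000 − 2.700000) / (-0.067939 − 0.333258) = 2.800000 − (-0.006794)/(-0.401197) = 2.783066

2.7831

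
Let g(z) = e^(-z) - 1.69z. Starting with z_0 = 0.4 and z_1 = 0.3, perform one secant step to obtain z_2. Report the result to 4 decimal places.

g(0.4) = -0.005680, g(0.3) = 0.233818
z_2 = 0.300000 − 0.233818·(0.300000 − 0.400000) / (0.233818 − (-0.005680)) = 0.300000 − (-0.023382)/(0.239498) = 0.397628

0.3976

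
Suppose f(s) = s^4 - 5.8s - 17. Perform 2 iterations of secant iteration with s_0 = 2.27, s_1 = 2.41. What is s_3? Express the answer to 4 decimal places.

f(2.27) = -3.613622, f(2.41) = 2.756026
s_2 = 2.410000 − 2.756026·(2.410000 − 2.270000) / (2.756026 − (-3.613622)) = 2.410000 − (0.385844)/(6.369647) = 2.349425
f(2.349425) = -0.158513
s_3 = 2.349425 − (-0.158513)·(2.349425 − 2.410000) / (-0.158513 − 2.756026) = 2.349425 − (0.009602)/(-2.914538) = 2.352719

2.3527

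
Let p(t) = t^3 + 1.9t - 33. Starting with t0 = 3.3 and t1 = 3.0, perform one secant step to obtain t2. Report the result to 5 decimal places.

3.00947

p(3.3) = 9.2070000, p(3.0) = -0.3000000
t2 = 3.0000000 − (-0.3000000)·(3.0000000 − 3.3000000) / (-0.3000000 − 9.2070000) = 3.0000000 − (0.0900000)/(-9.5070000) = 3.0094667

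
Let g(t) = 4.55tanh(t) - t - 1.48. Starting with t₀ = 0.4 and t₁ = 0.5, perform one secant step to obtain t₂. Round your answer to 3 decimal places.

g(0.4) = -0.15123, g(0.5) = 0.12263
t₂ = 0.50000 − 0.12263·(0.50000 − 0.40000) / (0.12263 − (-0.15123)) = 0.50000 − (0.01226)/(0.27387) = 0.45522

0.455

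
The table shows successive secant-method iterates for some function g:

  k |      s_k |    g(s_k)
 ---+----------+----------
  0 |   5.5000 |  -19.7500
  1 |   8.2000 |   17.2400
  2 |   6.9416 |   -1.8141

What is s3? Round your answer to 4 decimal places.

s3 = 6.9416 − (-1.8141)·(6.9416 − 8.2000) / (-1.8141 − 17.2400)
   = 6.9416 − (2.282863)/(-19.054100) = 7.061410

7.0614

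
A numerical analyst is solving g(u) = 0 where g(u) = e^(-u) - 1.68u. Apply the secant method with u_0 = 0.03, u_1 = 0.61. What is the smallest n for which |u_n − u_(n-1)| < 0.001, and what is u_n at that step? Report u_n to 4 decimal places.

g(0.03) = 0.920046, g(0.61) = -0.481449
u_2 = 0.610000 − (-0.481449)·(0.580000)/(-1.401495) = 0.410755;  |Δ| = 0.199245
g(0.410755) = -0.026920
u_3 = 0.410755 − (-0.026920)·(-0.199245)/(0.454530) = 0.398955;  |Δ| = 0.011800
g(0.398955) = 0.000777
u_4 = 0.398955 − 0.000777·(-0.011800)/(0.027696) = 0.399286;  |Δ| = 0.000331
|u_4 − u_3| = 0.000331 < 0.001

n = 4, u_n = 0.3993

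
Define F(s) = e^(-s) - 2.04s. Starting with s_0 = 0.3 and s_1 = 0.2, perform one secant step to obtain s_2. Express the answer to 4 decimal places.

F(0.3) = 0.128818, F(0.2) = 0.410731
s_2 = 0.200000 − 0.410731·(0.200000 − 0.300000) / (0.410731 − 0.128818) = 0.200000 − (-0.041073)/(0.281913) = 0.345694

0.3457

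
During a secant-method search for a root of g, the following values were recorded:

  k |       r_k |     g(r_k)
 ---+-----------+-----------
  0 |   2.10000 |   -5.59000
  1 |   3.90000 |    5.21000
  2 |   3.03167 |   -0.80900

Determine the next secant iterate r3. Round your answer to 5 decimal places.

r3 = 3.03167 − (-0.80900)·(3.03167 − 3.90000) / (-0.80900 − 5.21000)
   = 3.03167 − (0.7024790)/(-6.0190000) = 3.1483802

3.14838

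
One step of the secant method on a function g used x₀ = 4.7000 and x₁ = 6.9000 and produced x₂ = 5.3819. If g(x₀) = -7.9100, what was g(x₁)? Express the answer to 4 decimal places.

The secant line through (4.7000, -7.9100) and (6.9000, g(x₁)) crosses zero at x₂ = 5.3819.
So (4.7000, -7.9100), (6.9000, g(x₁)), (5.3819, 0) are collinear:
g(x₁) = -7.9100 · (6.9000 − 5.3819) / (4.7000 − 5.3819) = -7.9100 · (1.518100)/(-0.681900) = 17.609871

17.6099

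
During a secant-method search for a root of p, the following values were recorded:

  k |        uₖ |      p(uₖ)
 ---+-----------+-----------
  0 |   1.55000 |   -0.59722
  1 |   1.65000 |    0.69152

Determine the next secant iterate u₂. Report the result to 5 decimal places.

1.59634

u₂ = 1.65000 − 0.69152·(1.65000 − 1.55000) / (0.69152 − (-0.59722))
   = 1.65000 − (0.0691520)/(1.2887400) = 1.5963414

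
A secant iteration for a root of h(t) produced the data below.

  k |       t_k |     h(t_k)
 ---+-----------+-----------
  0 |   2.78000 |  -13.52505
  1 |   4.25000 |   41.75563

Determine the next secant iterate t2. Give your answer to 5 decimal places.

t2 = 4.25000 − 41.75563·(4.25000 − 2.78000) / (41.75563 − (-13.52505))
   = 4.25000 − (61.3807761)/(55.2806800) = 3.1396523

3.13965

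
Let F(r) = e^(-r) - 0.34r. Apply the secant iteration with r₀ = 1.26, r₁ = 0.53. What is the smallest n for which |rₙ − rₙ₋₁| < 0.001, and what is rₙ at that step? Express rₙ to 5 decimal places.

F(1.26) = -0.1447460, F(0.53) = 0.4084050
r₂ = 0.5300000 − 0.4084050·(-0.7300000)/(0.5531509) = 1.0689770;  |Δ| = 0.5389770
F(1.0689770) = -0.0200926
r₃ = 1.0689770 − (-0.0200926)·(0.5389770)/(-0.4284975) = 1.0437039;  |Δ| = 0.0252730
F(1.0437039) = -0.0027114
r₄ = 1.0437039 − (-0.0027114)·(-0.0252730)/(0.0173812) = 1.0397614;  |Δ| = 0.0039425
F(1.0397614) = 0.0000201
r₅ = 1.0397614 − 0.0000201·(-0.0039425)/(0.0027316) = 1.0397905;  |Δ| = 0.0000291
|r₅ − r₄| = 0.0000291 < 0.001

n = 5, rₙ = 1.03979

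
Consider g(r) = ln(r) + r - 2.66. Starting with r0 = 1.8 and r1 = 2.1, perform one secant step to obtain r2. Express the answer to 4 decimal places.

g(1.8) = -0.272213, g(2.1) = 0.181937
r2 = 2.100000 − 0.181937·(2.100000 − 1.800000) / (0.181937 − (-0.272213)) = 2.100000 − (0.054581)/(0.454151) = 1.979817

1.9798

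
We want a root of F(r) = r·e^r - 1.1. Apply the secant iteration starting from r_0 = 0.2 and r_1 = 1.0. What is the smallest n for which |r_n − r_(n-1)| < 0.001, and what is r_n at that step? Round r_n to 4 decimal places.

F(0.2) = -0.855719, F(1.0) = 1.618282
r_2 = 1.000000 − 1.618282·(0.800000)/(2.474001) = 0.476708;  |Δ| = 0.523292
F(0.476708) = -0.332137
r_3 = 0.476708 − (-0.332137)·(-0.523292)/(-1.950419) = 0.565819;  |Δ| = 0.089111
F(0.565819) = -0.103655
r_4 = 0.565819 − (-0.103655)·(0.089111)/(0.228482) = 0.606246;  |Δ| = 0.040427
F(0.606246) = 0.011574
r_5 = 0.606246 − 0.011574·(0.040427)/(0.115228) = 0.602186;  |Δ| = 0.004061
F(0.602186) = -0.000346
r_6 = 0.602186 − (-0.000346)·(-0.004061)/(-0.011919) = 0.602303;  |Δ| = 0.000118
|r_6 − r_5| = 0.000118 < 0.001

n = 6, r_n = 0.6023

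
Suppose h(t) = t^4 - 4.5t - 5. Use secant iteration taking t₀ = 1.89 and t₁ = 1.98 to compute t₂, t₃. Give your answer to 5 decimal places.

1.92042, 1.92203

h(1.89) = -0.7451016, h(1.98) = 1.4595362
t₂ = 1.9800000 − 1.4595362·(1.9800000 − 1.8900000) / (1.4595362 − (-0.7451016)) = 1.9800000 − (0.1313583)/(2.2046377) = 1.9204173
h(1.9204173) = -0.0405145
t₃ = 1.9204173 − (-0.0405145)·(1.9204173 − 1.9800000) / (-0.0405145 − 1.4595362) = 1.9204173 − (0.0024140)/(-1.5000506) = 1.9220266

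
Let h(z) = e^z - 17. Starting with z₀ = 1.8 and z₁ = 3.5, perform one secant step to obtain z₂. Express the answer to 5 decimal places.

2.48779

h(1.8) = -10.9503525, h(3.5) = 16.1154520
z₂ = 3.5000000 − 16.1154520·(3.5000000 − 1.8000000) / (16.1154520 − (-10.9503525)) = 3.5000000 − (27.3962683)/(27.0658045) = 2.4877904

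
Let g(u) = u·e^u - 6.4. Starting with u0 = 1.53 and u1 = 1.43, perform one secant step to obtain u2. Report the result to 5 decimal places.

1.46893

g(1.53) = 0.6658105, g(1.43) = -0.4244602
u2 = 1.4300000 − (-0.4244602)·(1.4300000 − 1.5300000) / (-0.4244602 − 0.6658105) = 1.4300000 − (0.0424460)/(-1.0902707) = 1.4689316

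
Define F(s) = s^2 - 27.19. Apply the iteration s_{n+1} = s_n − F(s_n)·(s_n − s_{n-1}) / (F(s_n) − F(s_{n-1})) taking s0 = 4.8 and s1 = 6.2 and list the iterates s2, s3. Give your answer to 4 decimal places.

5.1773, 5.2112

F(4.8) = -4.150000, F(6.2) = 11.250000
s2 = 6.200000 − 11.250000·(6.200000 − 4.800000) / (11.250000 − (-4.150000)) = 6.200000 − (15.750000)/(15.400000) = 5.177273
F(5.177273) = -0.385847
s3 = 5.177273 − (-0.385847)·(5.177273 − 6.200000) / (-0.385847 − 11.250000) = 5.177273 − (0.394616)/(-11.635847) = 5.211187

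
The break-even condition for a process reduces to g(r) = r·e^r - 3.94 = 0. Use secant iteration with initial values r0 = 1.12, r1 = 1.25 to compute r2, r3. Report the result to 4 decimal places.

g(1.12) = -0.507363, g(1.25) = 0.422929
r2 = 1.250000 − 0.422929·(1.250000 − 1.120000) / (0.422929 − (-0.507363)) = 1.250000 − (0.054981)/(0.930292) = 1.190899
g(1.190899) = -0.021894
r3 = 1.190899 − (-0.021894)·(1.190899 − 1.250000) / (-0.021894 − 0.422929) = 1.190899 − (0.001294)/(-0.444823) = 1.193808

1.1909, 1.1938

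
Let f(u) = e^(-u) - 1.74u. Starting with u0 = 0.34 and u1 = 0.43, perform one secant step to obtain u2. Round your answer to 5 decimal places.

0.38964

f(0.34) = 0.1201703, f(0.43) = -0.0976909
u2 = 0.4300000 − (-0.0976909)·(0.4300000 − 0.3400000) / (-0.0976909 − 0.1201703) = 0.4300000 − (-0.0087922)/(-0.2178612) = 0.3896432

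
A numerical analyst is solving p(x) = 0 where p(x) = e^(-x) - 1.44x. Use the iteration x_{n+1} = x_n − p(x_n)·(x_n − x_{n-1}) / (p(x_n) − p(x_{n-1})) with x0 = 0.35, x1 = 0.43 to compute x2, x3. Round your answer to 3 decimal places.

0.445, 0.445

p(0.35) = 0.20069, p(0.43) = 0.03131
x2 = 0.43000 − 0.03131·(0.43000 − 0.35000) / (0.03131 − 0.20069) = 0.43000 − (0.00250)/(-0.16938) = 0.44479
p(0.44479) = 0.00047
x3 = 0.44479 − 0.00047·(0.44479 − 0.43000) / (0.00047 − 0.03131) = 0.44479 − (0.00001)/(-0.03084) = 0.44501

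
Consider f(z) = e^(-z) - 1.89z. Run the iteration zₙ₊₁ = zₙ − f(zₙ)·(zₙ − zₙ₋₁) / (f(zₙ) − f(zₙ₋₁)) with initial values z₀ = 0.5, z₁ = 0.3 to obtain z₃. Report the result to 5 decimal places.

0.36669

f(0.5) = -0.3384693, f(0.3) = 0.1738182
z₂ = 0.3000000 − 0.1738182·(0.3000000 − 0.5000000) / (0.1738182 − (-0.3384693)) = 0.3000000 − (-0.0347636)/(0.5122876) = 0.3678596
f(0.3678596) = -0.0030404
z₃ = 0.3678596 − (-0.0030404)·(0.3678596 − 0.3000000) / (-0.0030404 − 0.1738182) = 0.3678596 − (-0.0002063)/(-0.1768586) = 0.3666931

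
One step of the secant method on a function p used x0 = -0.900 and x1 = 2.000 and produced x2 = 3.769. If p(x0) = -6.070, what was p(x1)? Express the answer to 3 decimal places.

The secant line through (-0.900, -6.070) and (2.000, p(x1)) crosses zero at x2 = 3.769.
So (-0.900, -6.070), (2.000, p(x1)), (3.769, 0) are collinear:
p(x1) = -6.070 · (2.000 − 3.769) / (-0.900 − 3.769) = -6.070 · (-1.76900)/(-4.66900) = -2.29981

-2.300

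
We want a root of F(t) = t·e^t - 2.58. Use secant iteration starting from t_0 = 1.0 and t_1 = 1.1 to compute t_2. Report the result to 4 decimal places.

F(1.0) = 0.138282, F(1.1) = 0.724583
t_2 = 1.100000 − 0.724583·(1.100000 − 1.000000) / (0.724583 − 0.138282) = 1.100000 − (0.072458)/(0.586301) = 0.976415

0.9764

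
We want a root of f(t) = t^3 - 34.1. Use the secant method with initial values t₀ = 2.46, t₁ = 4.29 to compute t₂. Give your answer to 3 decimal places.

f(2.46) = -19.21306, f(4.29) = 44.85359
t₂ = 4.29000 − 44.85359·(4.29000 − 2.46000) / (44.85359 − (-19.21306)) = 4.29000 − (82.08207)/(64.06665) = 3.00880

3.009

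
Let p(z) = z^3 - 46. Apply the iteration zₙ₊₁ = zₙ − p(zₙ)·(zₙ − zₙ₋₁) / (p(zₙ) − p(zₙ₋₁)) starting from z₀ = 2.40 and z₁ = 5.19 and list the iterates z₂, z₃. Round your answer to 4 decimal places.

3.1126, 3.4128

p(2.40) = -32.176000, p(5.19) = 93.798359
z₂ = 5.190000 − 93.798359·(5.190000 − 2.400000) / (93.798359 − (-32.176000)) = 5.190000 − (261.697422)/(125.974359) = 3.112614
p(3.112614) = -15.843869
z₃ = 3.112614 − (-15.843869)·(3.112614 − 5.190000) / (-15.843869 − 93.798359) = 3.112614 − (32.913837)/(-109.642228) = 3.412807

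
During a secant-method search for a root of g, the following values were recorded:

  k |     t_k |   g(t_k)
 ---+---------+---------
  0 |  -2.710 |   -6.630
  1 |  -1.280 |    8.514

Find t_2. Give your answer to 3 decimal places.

t_2 = -1.280 − 8.514·(-1.280 − (-2.710)) / (8.514 − (-6.630))
   = -1.280 − (12.17502)/(15.14400) = -2.08395

-2.084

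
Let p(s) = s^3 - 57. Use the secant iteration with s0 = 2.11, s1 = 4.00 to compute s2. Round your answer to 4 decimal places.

3.7577

p(2.11) = -47.606069, p(4.00) = 7.000000
s2 = 4.000000 − 7.000000·(4.000000 − 2.110000) / (7.000000 − (-47.606069)) = 4.000000 − (13.230000)/(54.606069) = 3.757719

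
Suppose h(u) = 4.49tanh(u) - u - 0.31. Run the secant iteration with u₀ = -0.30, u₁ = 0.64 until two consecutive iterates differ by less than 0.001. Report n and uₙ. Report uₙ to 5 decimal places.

h(-0.30) = -1.3179936, h(0.64) = 1.5863990
u₂ = 0.6400000 − 1.5863990·(0.9400000)/(2.9043926) = 0.1265656;  |Δ| = 0.5134344
h(0.1265656) = 0.1286989
u₃ = 0.1265656 − 0.1286989·(-0.5134344)/(-1.4577001) = 0.0812350;  |Δ| = 0.0453306
h(0.0812350) = -0.0272901
u₄ = 0.0812350 − (-0.0272901)·(-0.0453306)/(-0.1559890) = 0.0891655;  |Δ| = 0.0079305
h(0.0891655) = 0.0001301
u₅ = 0.0891655 − 0.0001301·(0.0079305)/(0.0274202) = 0.0891279;  |Δ| = 0.0000376
|u₅ − u₄| = 0.0000376 < 0.001

n = 5, uₙ = 0.08913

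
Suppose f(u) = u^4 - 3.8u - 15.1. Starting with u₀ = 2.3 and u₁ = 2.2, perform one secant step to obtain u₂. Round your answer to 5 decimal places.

2.20082

f(2.3) = 4.1441000, f(2.2) = -0.0344000
u₂ = 2.2000000 − (-0.0344000)·(2.2000000 − 2.3000000) / (-0.0344000 − 4.1441000) = 2.2000000 − (0.0034400)/(-4.1785000) = 2.2008233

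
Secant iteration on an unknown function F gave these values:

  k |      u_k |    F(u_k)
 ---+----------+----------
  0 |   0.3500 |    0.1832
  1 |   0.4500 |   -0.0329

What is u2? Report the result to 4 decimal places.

0.4348

u2 = 0.4500 − (-0.0329)·(0.4500 − 0.3500) / (-0.0329 − 0.1832)
   = 0.4500 − (-0.003290)/(-0.216100) = 0.434776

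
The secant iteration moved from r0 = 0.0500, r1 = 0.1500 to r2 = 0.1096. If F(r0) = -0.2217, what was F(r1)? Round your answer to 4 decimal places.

0.1503

The secant line through (0.0500, -0.2217) and (0.1500, F(r1)) crosses zero at r2 = 0.1096.
So (0.0500, -0.2217), (0.1500, F(r1)), (0.1096, 0) are collinear:
F(r1) = -0.2217 · (0.1500 − 0.1096) / (0.0500 − 0.1096) = -0.2217 · (0.040400)/(-0.059600) = 0.150280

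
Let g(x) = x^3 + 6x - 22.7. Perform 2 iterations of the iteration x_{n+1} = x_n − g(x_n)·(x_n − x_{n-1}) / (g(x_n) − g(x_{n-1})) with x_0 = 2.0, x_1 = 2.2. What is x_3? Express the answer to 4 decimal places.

g(2.0) = -2.700000, g(2.2) = 1.148000
x_2 = 2.200000 − 1.148000·(2.200000 − 2.000000) / (1.148000 − (-2.700000)) = 2.200000 − (0.229600)/(3.848000) = 2.140333
g(2.140333) = -0.053089
x_3 = 2.140333 − (-0.053089)·(2.140333 − 2.200000) / (-0.053089 − 1.148000) = 2.140333 − (0.003168)/(-1.201089) = 2.142970

2.1430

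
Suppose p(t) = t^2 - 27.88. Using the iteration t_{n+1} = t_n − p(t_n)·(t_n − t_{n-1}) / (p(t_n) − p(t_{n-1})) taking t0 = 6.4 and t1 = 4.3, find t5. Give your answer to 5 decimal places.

p(6.4) = 13.0800000, p(4.3) = -9.3900000
t2 = 4.3000000 − (-9.3900000)·(4.3000000 − 6.4000000) / (-9.3900000 − 13.0800000) = 4.3000000 − (19.7190000)/(-22.4700000) = 5.1775701
p(5.1775701) = -1.0727679
t3 = 5.1775701 − (-1.0727679)·(5.1775701 − 4.3000000) / (-1.0727679 − (-9.3900000)) = 5.1775701 − (-0.9414291)/(8.3172321) = 5.2907603
p(5.2907603) = 0.1121443
t4 = 5.2907603 − 0.1121443·(5.2907603 − 5.1775701) / (0.1121443 − (-1.0727679)) = 5.2907603 − (0.0126936)/(1.1849123) = 5.2800476
p(5.2800476) = -0.0010978
t5 = 5.2800476 − (-0.0010978)·(5.2800476 − 5.2907603) / (-0.0010978 − 0.1121443) = 5.2800476 − (0.0000118)/(-0.1132422) = 5.2801514

5.28015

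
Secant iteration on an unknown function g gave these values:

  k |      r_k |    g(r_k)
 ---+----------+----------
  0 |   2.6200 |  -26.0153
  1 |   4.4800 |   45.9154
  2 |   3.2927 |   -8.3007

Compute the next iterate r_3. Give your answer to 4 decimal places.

3.4745

r_3 = 3.2927 − (-8.3007)·(3.2927 − 4.4800) / (-8.3007 − 45.9154)
   = 3.2927 − (9.855421)/(-54.216100) = 3.474480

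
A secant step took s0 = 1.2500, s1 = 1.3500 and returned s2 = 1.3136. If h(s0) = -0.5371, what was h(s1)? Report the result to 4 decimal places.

0.3074

The secant line through (1.2500, -0.5371) and (1.3500, h(s1)) crosses zero at s2 = 1.3136.
So (1.2500, -0.5371), (1.3500, h(s1)), (1.3136, 0) are collinear:
h(s1) = -0.5371 · (1.3500 − 1.3136) / (1.2500 − 1.3136) = -0.5371 · (0.036400)/(-0.063600) = 0.307397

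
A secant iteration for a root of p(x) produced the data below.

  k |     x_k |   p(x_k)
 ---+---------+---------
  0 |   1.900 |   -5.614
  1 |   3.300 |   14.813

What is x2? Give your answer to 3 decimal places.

2.285

x2 = 3.300 − 14.813·(3.300 − 1.900) / (14.813 − (-5.614))
   = 3.300 − (20.73820)/(20.42700) = 2.28477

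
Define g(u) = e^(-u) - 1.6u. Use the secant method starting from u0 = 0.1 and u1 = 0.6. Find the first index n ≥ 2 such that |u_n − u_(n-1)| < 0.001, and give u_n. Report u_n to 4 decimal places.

g(0.1) = 0.744837, g(0.6) = -0.411188
u2 = 0.600000 − (-0.411188)·(0.500000)/(-1.156026) = 0.422154;  |Δ| = 0.177846
g(0.422154) = -0.019814
u3 = 0.422154 − (-0.019814)·(-0.177846)/(0.391374) = 0.413151;  |Δ| = 0.009004
g(0.413151) = 0.000522
u4 = 0.413151 − 0.000522·(-0.009004)/(0.020336) = 0.413382;  |Δ| = 0.000231
|u4 − u3| = 0.000231 < 0.001

n = 4, u_n = 0.4134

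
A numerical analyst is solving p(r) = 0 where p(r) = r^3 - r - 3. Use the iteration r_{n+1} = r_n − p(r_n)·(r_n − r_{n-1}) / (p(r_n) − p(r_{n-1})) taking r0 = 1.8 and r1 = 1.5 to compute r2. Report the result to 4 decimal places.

1.6565

p(1.8) = 1.032000, p(1.5) = -1.125000
r2 = 1.500000 − (-1.125000)·(1.500000 − 1.800000) / (-1.125000 − 1.032000) = 1.500000 − (0.337500)/(-2.157000) = 1.656467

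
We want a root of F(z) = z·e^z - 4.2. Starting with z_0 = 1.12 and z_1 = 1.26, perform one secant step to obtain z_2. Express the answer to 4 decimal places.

F(1.12) = -0.767363, F(1.26) = 0.242031
z_2 = 1.260000 − 0.242031·(1.260000 − 1.120000) / (0.242031 − (-0.767363)) = 1.260000 − (0.033884)/(1.009394) = 1.226431

1.2264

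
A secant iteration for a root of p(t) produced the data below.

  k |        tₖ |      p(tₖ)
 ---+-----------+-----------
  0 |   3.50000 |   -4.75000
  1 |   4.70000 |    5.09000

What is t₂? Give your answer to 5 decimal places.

t₂ = 4.70000 − 5.09000·(4.70000 − 3.50000) / (5.09000 − (-4.75000))
   = 4.70000 − (6.1080000)/(9.8400000) = 4.0792683

4.07927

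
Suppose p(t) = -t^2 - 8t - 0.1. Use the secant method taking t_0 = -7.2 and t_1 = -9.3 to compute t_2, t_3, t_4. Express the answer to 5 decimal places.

-7.86588, -7.97007, -7.98775

p(-7.2) = 5.6600000, p(-9.3) = -12.1900000
t_2 = -9.3000000 − (-12.1900000)·(-9.3000000 − (-7.2000000)) / (-12.1900000 − 5.6600000) = -9.3000000 − (25.5990000)/(-17.8500000) = -7.8658824
p(-7.8658824) = 0.9549536
t_3 = -7.8658824 − 0.9549536·(-7.8658824 − (-9.3000000)) / (0.9549536 − (-12.1900000)) = -7.8658824 − (1.3695159)/(13.1449536) = -7.9700680
p(-7.9700680) = 0.1385599
t_4 = -7.9700680 − 0.1385599·(-7.9700680 − (-7.8658824)) / (0.1385599 − 0.9549536) = -7.9700680 − (-0.0144360)/(-0.8163938) = -7.9877506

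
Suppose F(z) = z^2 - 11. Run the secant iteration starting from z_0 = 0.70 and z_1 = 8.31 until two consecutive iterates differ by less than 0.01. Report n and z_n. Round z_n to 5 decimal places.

F(0.70) = -10.5100000, F(8.31) = 58.0561000
z_2 = 8.3100000 − 58.0561000·(7.6100000)/(68.5661000) = 1.8664817;  |Δ| = 6.4435183
F(1.8664817) = -7.5162461
z_3 = 1.8664817 − (-7.5162461)·(-6.4435183)/(-65.5723461) = 2.6050715;  |Δ| = 0.7385899
F(2.6050715) = -4.2136023
z_4 = 2.6050715 − (-4.2136023)·(0.7385899)/(3.3026438) = 3.5473844;  |Δ| = 0.9423129
F(3.5473844) = 1.5839363
z_5 = 3.5473844 − 1.5839363·(0.9423129)/(5.7975386) = 3.2899366;  |Δ| = 0.2574478
F(3.2899366) = -0.1763170
z_6 = 3.2899366 − (-0.1763170)·(-0.2574478)/(-1.7602534) = 3.3157241;  |Δ| = 0.0257874
F(3.3157241) = -0.0059739
z_7 = 3.3157241 − (-0.0059739)·(0.0257874)/(0.1703431) = 3.3166284;  |Δ| = 0.0009044
|z_7 − z_6| = 0.0009044 < 0.01

n = 7, z_n = 3.31663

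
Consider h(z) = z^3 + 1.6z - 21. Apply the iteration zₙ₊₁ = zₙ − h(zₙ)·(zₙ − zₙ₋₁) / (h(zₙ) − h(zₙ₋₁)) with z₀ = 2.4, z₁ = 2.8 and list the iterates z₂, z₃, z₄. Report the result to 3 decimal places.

2.552, 2.565, 2.566

h(2.4) = -3.33600, h(2.8) = 5.43200
z₂ = 2.80000 − 5.43200·(2.80000 − 2.40000) / (5.43200 − (-3.33600)) = 2.80000 − (2.17280)/(8.76800) = 2.55219
h(2.55219) = -0.29237
z₃ = 2.55219 − (-0.29237)·(2.55219 − 2.80000) / (-0.29237 − 5.43200) = 2.55219 − (0.07245)/(-5.72437) = 2.56485
h(2.56485) = -0.02356
z₄ = 2.56485 − (-0.02356)·(2.56485 − 2.55219) / (-0.02356 − (-0.29237)) = 2.56485 − (-0.00030)/(0.26880) = 2.56596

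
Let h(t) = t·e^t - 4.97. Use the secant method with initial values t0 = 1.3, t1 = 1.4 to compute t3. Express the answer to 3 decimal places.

1.323

h(1.3) = -0.19991, h(1.4) = 0.70728
t2 = 1.40000 − 0.70728·(1.40000 − 1.30000) / (0.70728 − (-0.19991)) = 1.40000 − (0.07073)/(0.90719) = 1.32204
h(1.32204) = -0.01097
t3 = 1.32204 − (-0.01097)·(1.32204 − 1.40000) / (-0.01097 − 0.70728) = 1.32204 − (0.00086)/(-0.71825) = 1.32323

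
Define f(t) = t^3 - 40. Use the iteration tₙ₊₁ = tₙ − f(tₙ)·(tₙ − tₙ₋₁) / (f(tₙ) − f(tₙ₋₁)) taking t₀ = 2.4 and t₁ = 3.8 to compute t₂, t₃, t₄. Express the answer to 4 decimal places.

3.2928, 3.4065, 3.4205

f(2.4) = -26.176000, f(3.8) = 14.872000
t₂ = 3.800000 − 14.872000·(3.800000 − 2.400000) / (14.872000 − (-26.176000)) = 3.800000 − (20.820800)/(41.048000) = 3.292769
f(3.292769) = -4.298705
t₃ = 3.292769 − (-4.298705)·(3.292769 − 3.800000) / (-4.298705 − 14.872000) = 3.292769 − (2.180435)/(-19.170705) = 3.406507
f(3.406507) = -0.469895
t₄ = 3.406507 − (-0.469895)·(3.406507 − 3.292769) / (-0.469895 − (-4.298705)) = 3.406507 − (-0.053445)/(3.828810) = 3.420466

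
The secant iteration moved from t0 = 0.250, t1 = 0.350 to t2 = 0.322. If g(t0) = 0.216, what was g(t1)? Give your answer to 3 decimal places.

The secant line through (0.250, 0.216) and (0.350, g(t1)) crosses zero at t2 = 0.322.
So (0.250, 0.216), (0.350, g(t1)), (0.322, 0) are collinear:
g(t1) = 0.216 · (0.350 − 0.322) / (0.250 − 0.322) = 0.216 · (0.02800)/(-0.07200) = -0.08400

-0.084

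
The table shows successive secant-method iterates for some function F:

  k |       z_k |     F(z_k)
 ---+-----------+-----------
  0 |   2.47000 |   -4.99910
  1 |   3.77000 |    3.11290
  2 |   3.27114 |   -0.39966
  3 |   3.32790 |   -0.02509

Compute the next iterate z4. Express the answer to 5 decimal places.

z4 = 3.32790 − (-0.02509)·(3.32790 − 3.27114) / (-0.02509 − (-0.39966))
   = 3.32790 − (-0.0014241)/(0.3745700) = 3.3317020

3.33170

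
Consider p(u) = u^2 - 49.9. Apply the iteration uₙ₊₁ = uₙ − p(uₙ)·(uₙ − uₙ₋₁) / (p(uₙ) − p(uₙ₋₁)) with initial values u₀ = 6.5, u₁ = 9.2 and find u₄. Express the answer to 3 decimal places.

7.064

p(6.5) = -7.65000, p(9.2) = 34.74000
u₂ = 9.20000 − 34.74000·(9.20000 − 6.50000) / (34.74000 − (-7.65000)) = 9.20000 − (93.79800)/(42.39000) = 6.98726
p(6.98726) = -1.07818
u₃ = 6.98726 − (-1.07818)·(6.98726 − 9.20000) / (-1.07818 − 34.74000) = 6.98726 − (2.38573)/(-35.81818) = 7.05387
p(7.05387) = -0.14295
u₄ = 7.05387 − (-0.14295)·(7.05387 − 6.98726) / (-0.14295 − (-1.07818)) = 7.05387 − (-0.00952)/(0.93523) = 7.06405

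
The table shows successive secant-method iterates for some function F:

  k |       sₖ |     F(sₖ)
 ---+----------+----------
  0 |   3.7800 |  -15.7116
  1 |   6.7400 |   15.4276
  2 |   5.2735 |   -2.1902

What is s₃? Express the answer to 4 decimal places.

s₃ = 5.2735 − (-2.1902)·(5.2735 − 6.7400) / (-2.1902 − 15.4276)
   = 5.2735 − (3.211928)/(-17.617800) = 5.455812

5.4558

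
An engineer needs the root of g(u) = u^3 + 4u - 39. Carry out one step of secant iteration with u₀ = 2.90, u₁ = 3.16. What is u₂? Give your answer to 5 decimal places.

2.99541

g(2.90) = -3.0110000, g(3.16) = 5.1944960
u₂ = 3.1600000 − 5.1944960·(3.1600000 − 2.9000000) / (5.1944960 − (-3.0110000)) = 3.1600000 − (1.3505690)/(8.2054960) = 2.9954068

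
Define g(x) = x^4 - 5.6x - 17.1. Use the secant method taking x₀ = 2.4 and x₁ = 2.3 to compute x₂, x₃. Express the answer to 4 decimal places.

g(2.4) = 2.637600, g(2.3) = -1.995900
x₂ = 2.300000 − (-1.995900)·(2.300000 − 2.400000) / (-1.995900 − 2.637600) = 2.300000 − (0.199590)/(-4.633500) = 2.343075
g(2.343075) = -0.081095
x₃ = 2.343075 − (-0.081095)·(2.343075 − 2.300000) / (-0.081095 − (-1.995900)) = 2.343075 − (-0.003493)/(1.914805) = 2.344900

2.3431, 2.3449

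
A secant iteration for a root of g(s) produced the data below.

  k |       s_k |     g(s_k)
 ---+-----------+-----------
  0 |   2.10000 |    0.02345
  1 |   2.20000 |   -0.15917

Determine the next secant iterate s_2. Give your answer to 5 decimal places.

2.11284

s_2 = 2.20000 − (-0.15917)·(2.20000 − 2.10000) / (-0.15917 − 0.02345)
   = 2.20000 − (-0.0159170)/(-0.1826200) = 2.1128409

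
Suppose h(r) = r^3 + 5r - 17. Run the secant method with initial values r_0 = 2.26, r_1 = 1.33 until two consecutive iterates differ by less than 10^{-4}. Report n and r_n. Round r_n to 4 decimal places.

h(2.26) = 5.843176, h(1.33) = -7.997363
r_2 = 1.330000 − (-7.997363)·(-0.930000)/(-13.840539) = 1.867374;  |Δ| = 0.537374
h(1.867374) = -1.151435
r_3 = 1.867374 − (-1.151435)·(0.537374)/(6.845928) = 1.957757;  |Δ| = 0.090382
h(1.957757) = 0.292492
r_4 = 1.957757 − 0.292492·(0.090382)/(1.443927) = 1.939448;  |Δ| = 0.018309
h(1.939448) = -0.007607
r_5 = 1.939448 − (-0.007607)·(-0.018309)/(-0.300099) = 1.939912;  |Δ| = 0.000464
h(1.939912) = -0.000048
r_6 = 1.939912 − (-0.000048)·(0.000464)/(0.007558) = 1.939915;  |Δ| = 0.000003
|r_6 − r_5| = 0.000003 < 10^{-4}

n = 6, r_n = 1.9399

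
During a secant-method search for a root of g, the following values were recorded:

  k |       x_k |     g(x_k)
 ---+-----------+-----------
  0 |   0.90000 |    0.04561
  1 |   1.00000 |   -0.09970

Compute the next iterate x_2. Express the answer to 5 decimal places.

0.93139

x_2 = 1.00000 − (-0.09970)·(1.00000 − 0.90000) / (-0.09970 − 0.04561)
   = 1.00000 − (-0.0099700)/(-0.1453100) = 0.9313881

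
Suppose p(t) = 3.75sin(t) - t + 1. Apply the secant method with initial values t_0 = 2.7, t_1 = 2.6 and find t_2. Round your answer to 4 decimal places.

2.6774

p(2.7) = -0.097325, p(2.6) = 0.333130
t_2 = 2.600000 − 0.333130·(2.600000 − 2.700000) / (0.333130 − (-0.097325)) = 2.600000 − (-0.033313)/(0.430456) = 2.677390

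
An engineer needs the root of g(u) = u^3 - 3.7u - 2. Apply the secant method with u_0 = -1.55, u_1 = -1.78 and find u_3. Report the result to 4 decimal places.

-1.5530

g(-1.55) = 0.011125, g(-1.78) = -1.053752
u_2 = -1.780000 − (-1.053752)·(-1.780000 − (-1.550000)) / (-1.053752 − 0.011125) = -1.780000 − (0.242363)/(-1.064877) = -1.552403
g(-1.552403) = 0.002670
u_3 = -1.552403 − 0.002670·(-1.552403 − (-1.780000)) / (0.002670 − (-1.053752)) = -1.552403 − (0.000608)/(1.056422) = -1.552978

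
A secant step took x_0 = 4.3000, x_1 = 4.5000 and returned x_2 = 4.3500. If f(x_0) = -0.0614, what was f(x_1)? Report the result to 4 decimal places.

0.1842

The secant line through (4.3000, -0.0614) and (4.5000, f(x_1)) crosses zero at x_2 = 4.3500.
So (4.3000, -0.0614), (4.5000, f(x_1)), (4.3500, 0) are collinear:
f(x_1) = -0.0614 · (4.5000 − 4.3500) / (4.3000 − 4.3500) = -0.0614 · (0.150000)/(-0.050000) = 0.184200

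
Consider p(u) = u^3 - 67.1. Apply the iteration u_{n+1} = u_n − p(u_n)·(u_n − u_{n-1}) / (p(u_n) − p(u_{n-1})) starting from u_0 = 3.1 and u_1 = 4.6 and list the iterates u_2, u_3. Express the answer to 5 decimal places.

p(3.1) = -37.3090000, p(4.6) = 30.2360000
u_2 = 4.6000000 − 30.2360000·(4.6000000 − 3.1000000) / (30.2360000 − (-37.3090000)) = 4.6000000 − (45.3540000)/(67.5450000) = 3.9285365
p(3.9285365) = -6.4693271
u_3 = 3.9285365 − (-6.4693271)·(3.9285365 − 4.6000000) / (-6.4693271 − 30.2360000) = 3.9285365 − (4.3439168)/(-36.7053271) = 4.0468822

3.92854, 4.04688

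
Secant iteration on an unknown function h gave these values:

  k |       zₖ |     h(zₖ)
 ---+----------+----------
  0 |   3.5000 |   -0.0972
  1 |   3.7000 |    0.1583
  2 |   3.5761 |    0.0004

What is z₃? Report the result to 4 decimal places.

3.5758

z₃ = 3.5761 − 0.0004·(3.5761 − 3.7000) / (0.0004 − 0.1583)
   = 3.5761 − (-0.000050)/(-0.157900) = 3.575786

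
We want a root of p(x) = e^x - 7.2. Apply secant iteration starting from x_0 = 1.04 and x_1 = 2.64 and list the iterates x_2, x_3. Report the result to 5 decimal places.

p(1.04) = -4.3707830, p(2.64) = 6.8132036
x_2 = 2.6400000 − 6.8132036·(2.6400000 − 1.0400000) / (6.8132036 − (-4.3707830)) = 2.6400000 − (10.9011258)/(11.1839866) = 1.6652916
p(1.6652916) = -1.9127853
x_3 = 1.6652916 − (-1.9127853)·(1.6652916 − 2.6400000) / (-1.9127853 − 6.8132036) = 1.6652916 − (1.8644079)/(-8.7259889) = 1.8789531

1.66529, 1.87895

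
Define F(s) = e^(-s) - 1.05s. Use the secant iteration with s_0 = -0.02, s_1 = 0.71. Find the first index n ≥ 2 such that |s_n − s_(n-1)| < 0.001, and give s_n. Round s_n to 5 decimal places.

n = 4, s_n = 0.54966

F(-0.02) = 1.0412013, F(0.71) = -0.2538558
s_2 = 0.7100000 − (-0.2538558)·(0.7300000)/(-1.2950571) = 0.5669061;  |Δ| = 0.1430939
F(0.5669061) = -0.0279736
s_3 = 0.5669061 − (-0.0279736)·(-0.1430939)/(0.2258822) = 0.5491851;  |Δ| = 0.0177210
F(0.5491851) = 0.0007757
s_4 = 0.5491851 − 0.0007757·(-0.0177210)/(0.0287494) = 0.5496633;  |Δ| = 0.0004782
|s_4 − s_3| = 0.0004782 < 0.001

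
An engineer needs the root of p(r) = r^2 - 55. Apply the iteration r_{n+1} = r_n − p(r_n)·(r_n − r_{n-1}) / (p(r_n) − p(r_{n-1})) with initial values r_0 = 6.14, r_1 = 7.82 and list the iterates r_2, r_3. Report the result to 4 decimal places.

7.3793, 7.4152

p(6.14) = -17.300400, p(7.82) = 6.152400
r_2 = 7.820000 − 6.152400·(7.820000 − 6.140000) / (6.152400 − (-17.300400)) = 7.820000 − (10.336032)/(23.452800) = 7.379284
p(7.379284) = -0.546173
r_3 = 7.379284 − (-0.546173)·(7.379284 − 7.820000) / (-0.546173 − 6.152400) = 7.379284 − (0.240707)/(-6.698573) = 7.415218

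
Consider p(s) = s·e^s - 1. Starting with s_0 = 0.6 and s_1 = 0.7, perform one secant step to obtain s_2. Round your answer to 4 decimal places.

0.5705

p(0.6) = 0.093271, p(0.7) = 0.409627
s_2 = 0.700000 − 0.409627·(0.700000 − 0.600000) / (0.409627 − 0.093271) = 0.700000 − (0.040963)/(0.316356) = 0.570517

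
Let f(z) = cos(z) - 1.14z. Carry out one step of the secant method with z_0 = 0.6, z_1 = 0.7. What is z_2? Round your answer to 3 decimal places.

f(0.6) = 0.14134, f(0.7) = -0.03316
z_2 = 0.70000 − (-0.03316)·(0.70000 − 0.60000) / (-0.03316 − 0.14134) = 0.70000 − (-0.00332)/(-0.17449) = 0.68100

0.681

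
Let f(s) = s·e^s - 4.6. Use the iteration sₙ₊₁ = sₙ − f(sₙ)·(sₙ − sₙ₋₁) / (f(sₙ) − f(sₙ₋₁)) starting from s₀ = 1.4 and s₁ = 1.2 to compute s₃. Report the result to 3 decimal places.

1.280

f(1.4) = 1.07728, f(1.2) = -0.61586
s₂ = 1.20000 − (-0.61586)·(1.20000 − 1.40000) / (-0.61586 − 1.07728) = 1.20000 − (0.12317)/(-1.69314) = 1.27275
f(1.27275) = -0.05546
s₃ = 1.27275 − (-0.05546)·(1.27275 − 1.20000) / (-0.05546 − (-0.61586)) = 1.27275 − (-0.00403)/(0.56040) = 1.27995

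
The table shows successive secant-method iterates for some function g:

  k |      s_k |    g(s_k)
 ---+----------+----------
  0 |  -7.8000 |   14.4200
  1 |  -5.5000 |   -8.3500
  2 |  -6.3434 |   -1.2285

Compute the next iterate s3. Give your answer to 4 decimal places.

s3 = -6.3434 − (-1.2285)·(-6.3434 − (-5.5000)) / (-1.2285 − (-8.3500))
   = -6.3434 − (1.036117)/(7.121500) = -6.488891

-6.4889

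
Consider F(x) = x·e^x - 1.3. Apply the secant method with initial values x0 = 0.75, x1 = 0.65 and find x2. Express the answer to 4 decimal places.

F(0.75) = 0.287750, F(0.65) = -0.054898
x2 = 0.650000 − (-0.054898)·(0.650000 − 0.750000) / (-0.054898 − 0.287750) = 0.650000 − (0.005490)/(-0.342648) = 0.666022

0.6660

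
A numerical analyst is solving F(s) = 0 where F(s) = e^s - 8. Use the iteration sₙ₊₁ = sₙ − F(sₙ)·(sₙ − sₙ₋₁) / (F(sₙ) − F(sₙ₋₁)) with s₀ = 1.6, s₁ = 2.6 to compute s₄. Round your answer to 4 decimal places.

F(1.6) = -3.046968, F(2.6) = 5.463738
s₂ = 2.600000 − 5.463738·(2.600000 − 1.600000) / (5.463738 − (-3.046968)) = 2.600000 − (5.463738)/(8.510706) = 1.958016
F(1.958016) = -0.914745
s₃ = 1.958016 − (-0.914745)·(1.958016 − 2.600000) / (-0.914745 − 5.463738) = 1.958016 − (0.587252)/(-6.378483) = 2.050083
F(2.050083) = -0.231450
s₄ = 2.050083 − (-0.231450)·(2.050083 − 1.958016) / (-0.231450 − (-0.914745)) = 2.050083 − (-0.021309)/(0.683295) = 2.081269

2.0813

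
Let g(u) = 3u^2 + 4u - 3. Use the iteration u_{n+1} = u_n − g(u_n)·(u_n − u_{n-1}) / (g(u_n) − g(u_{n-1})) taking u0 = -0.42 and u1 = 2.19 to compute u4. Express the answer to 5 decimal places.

0.60819

g(-0.42) = -4.1508000, g(2.19) = 20.1483000
u2 = 2.1900000 − 20.1483000·(2.1900000 − (-0.4200000)) / (20.1483000 − (-4.1508000)) = 2.1900000 − (52.5870630)/(24.2991000) = 0.0258432
g(0.0258432) = -2.8946237
u3 = 0.0258432 − (-2.8946237)·(0.0258432 − 2.1900000) / (-2.8946237 − 20.1483000) = 0.0258432 − (6.2644196)/(-23.0429237) = 0.2977019
g(0.2977019) = -1.5433132
u4 = 0.2977019 − (-1.5433132)·(0.2977019 − 0.0258432) / (-1.5433132 − (-2.8946237)) = 0.2977019 − (-0.4195631)/(1.3513105) = 0.6081880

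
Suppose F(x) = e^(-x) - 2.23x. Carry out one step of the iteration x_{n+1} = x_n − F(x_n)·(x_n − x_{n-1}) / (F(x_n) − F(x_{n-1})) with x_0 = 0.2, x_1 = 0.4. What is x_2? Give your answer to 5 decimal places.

0.32541

F(0.2) = 0.3727308, F(0.4) = -0.2216800
x_2 = 0.4000000 − (-0.2216800)·(0.4000000 − 0.2000000) / (-0.2216800 − 0.3727308) = 0.4000000 − (-0.0443360)/(-0.5944107) = 0.3254119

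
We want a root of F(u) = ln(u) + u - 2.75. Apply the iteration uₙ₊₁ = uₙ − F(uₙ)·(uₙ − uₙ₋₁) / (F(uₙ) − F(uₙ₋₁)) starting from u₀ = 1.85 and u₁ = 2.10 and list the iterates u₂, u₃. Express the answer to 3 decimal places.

F(1.85) = -0.28481, F(2.10) = 0.09194
u₂ = 2.10000 − 0.09194·(2.10000 − 1.85000) / (0.09194 − (-0.28481)) = 2.10000 − (0.02298)/(0.37675) = 2.03899
F(2.03899) = 0.00145
u₃ = 2.03899 − 0.00145·(2.03899 − 2.10000) / (0.00145 − 0.09194) = 2.03899 − (-0.00009)/(-0.09049) = 2.03802

2.039, 2.038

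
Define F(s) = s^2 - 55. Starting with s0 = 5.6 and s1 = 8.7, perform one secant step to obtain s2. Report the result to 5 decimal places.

7.25315

F(5.6) = -23.6400000, F(8.7) = 20.6900000
s2 = 8.7000000 − 20.6900000·(8.7000000 − 5.6000000) / (20.6900000 − (-23.6400000)) = 8.7000000 − (64.1390000)/(44.3300000) = 7.2531469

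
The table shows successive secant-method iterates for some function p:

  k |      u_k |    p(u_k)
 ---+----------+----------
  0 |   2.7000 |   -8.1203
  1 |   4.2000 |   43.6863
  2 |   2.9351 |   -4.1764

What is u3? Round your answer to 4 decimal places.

3.0455

u3 = 2.9351 − (-4.1764)·(2.9351 − 4.2000) / (-4.1764 − 43.6863)
   = 2.9351 − (5.282728)/(-47.862700) = 3.045473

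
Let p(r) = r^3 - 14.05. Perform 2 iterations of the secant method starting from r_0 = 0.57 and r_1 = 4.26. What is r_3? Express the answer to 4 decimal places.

1.7218

p(0.57) = -13.864807, p(4.26) = 63.258776
r_2 = 4.260000 − 63.258776·(4.260000 − 0.570000) / (63.258776 − (-13.864807)) = 4.260000 − (233.424883)/(77.123583) = 1.233366
p(1.233366) = -12.173815
r_3 = 1.233366 − (-12.173815)·(1.233366 − 4.260000) / (-12.173815 − 63.258776) = 1.233366 − (36.845687)/(-75.432591) = 1.721824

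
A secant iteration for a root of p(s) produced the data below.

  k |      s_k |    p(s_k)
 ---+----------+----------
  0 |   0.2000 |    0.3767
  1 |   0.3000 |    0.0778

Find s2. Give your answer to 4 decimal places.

s2 = 0.3000 − 0.0778·(0.3000 − 0.2000) / (0.0778 − 0.3767)
   = 0.3000 − (0.007780)/(-0.298900) = 0.326029

0.3260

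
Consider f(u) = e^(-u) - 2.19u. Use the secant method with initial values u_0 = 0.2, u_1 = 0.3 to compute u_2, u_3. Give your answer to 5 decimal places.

f(0.2) = 0.3807308, f(0.3) = 0.0838182
u_2 = 0.3000000 − 0.0838182·(0.3000000 − 0.2000000) / (0.0838182 − 0.3807308) = 0.3000000 − (0.0083818)/(-0.2969125) = 0.3282299
f(0.3282299) = 0.0013738
u_3 = 0.3282299 − 0.0013738·(0.3282299 − 0.3000000) / (0.0013738 − 0.0838182) = 0.3282299 − (0.0000388)/(-0.0824444) = 0.3287004

0.32823, 0.32870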